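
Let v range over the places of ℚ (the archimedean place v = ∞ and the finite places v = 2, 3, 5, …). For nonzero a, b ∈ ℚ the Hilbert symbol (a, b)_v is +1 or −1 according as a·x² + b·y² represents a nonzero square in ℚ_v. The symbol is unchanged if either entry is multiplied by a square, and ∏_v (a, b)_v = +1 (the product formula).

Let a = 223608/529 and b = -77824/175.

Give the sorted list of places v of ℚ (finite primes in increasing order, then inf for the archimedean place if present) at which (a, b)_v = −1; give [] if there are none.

[3, 11]

(a, b) ≡ (462, -133) mod (ℚ^×)²; places V = {2, 3, 5, 7, 11, 19, 23, ∞}.
(a,b)_23: α=-2, u≡2; β=0, v≡17 (mod 23); (2|23)=+1, (17|23)=-1; sign (−1)^0·+1^0·-1^-2 = +1.
(a,b)_∞: sgn(462)=+, sgn(-133)=−, so +1.
(a,b)_3: α=1, u≡1; β=0, v≡2 (mod 3); (1|3)=+1, (2|3)=-1; sign (−1)^0·+1^0·-1^1 = -1.
(a,b)_7: α=1, u≡6; β=-1, v≡4 (mod 7); (6|7)=-1, (4|7)=+1; sign (−1)^1·-1^-1·+1^1 = +1.
(a,b)_11: α=3, u≡3; β=0, v≡10 (mod 11); (3|11)=+1, (10|11)=-1; sign (−1)^0·+1^0·-1^3 = -1.
(a,b)_5: α=0, u≡2; β=-2, v≡3 (mod 5); (2|5)=-1, (3|5)=-1; sign (−1)^0·-1^-2·-1^0 = +1.
(a,b)_2: α=3, β=12; u≡7, v≡3 (mod 8); ε(u)ε(v)=1·1, αω(v)=3·1, βω(u)=12·0; sum ≡ 0  ⇒  +1.
(a,b)_19: α=0, u≡1; β=1, v≡2 (mod 19); (1|19)=+1, (2|19)=-1; sign (−1)^0·+1^1·-1^0 = +1.
Ram(462, -133) = {3, 11}; no ℚ_3-point on the conic.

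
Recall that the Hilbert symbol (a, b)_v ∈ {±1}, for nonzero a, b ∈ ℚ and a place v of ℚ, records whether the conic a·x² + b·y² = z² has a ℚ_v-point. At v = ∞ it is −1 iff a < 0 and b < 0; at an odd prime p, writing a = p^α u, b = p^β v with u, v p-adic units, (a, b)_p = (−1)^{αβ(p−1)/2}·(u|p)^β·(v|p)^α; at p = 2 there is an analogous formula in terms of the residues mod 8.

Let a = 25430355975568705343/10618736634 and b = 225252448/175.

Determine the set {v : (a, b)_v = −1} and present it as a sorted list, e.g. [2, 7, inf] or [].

[17, 23, 31, 43]

Mod squares: a ≡ 4641968422, b ≡ 272986. Check v ∈ {∞, 2, 3, 5, 7, 11, 13, 17, 19, 23, 31, 37, 41, 43, 47}.
v=23: a=23^3·(≡2), b=23^0·(≡11) mod 23; (2|23)=+1, (11|23)=-1; (−1)^{3·0·11}·(+1)^0·(-1)^3 = -1.
v=13: a=13^1·(≡4), b=13^0·(≡3) mod 13; (4|13)=+1, (3|13)=+1; (−1)^{1·0·6}·(+1)^0·(+1)^1 = +1.
v=31: a=31^2·(≡12), b=31^1·(≡9) mod 31; (12|31)=-1, (9|31)=+1; (−1)^{2·1·15}·(-1)^1·(+1)^2 = -1.
v=5: a=5^0·(≡2), b=5^-2·(≡4) mod 5; (2|5)=-1, (4|5)=+1; (−1)^{0·-2·2}·(-1)^-2·(+1)^0 = +1.
v=43: a=43^1·(≡18), b=43^0·(≡29) mod 43; (18|43)=-1, (29|43)=-1; (−1)^{1·0·21}·(-1)^0·(-1)^1 = -1.
v=∞: 4641968422 > 0 and 272986 > 0  ⇒  (a,b)_∞ = +1.
v=7: a=7^1·(≡6), b=7^-1·(≡2) mod 7; (6|7)=-1, (2|7)=+1; (−1)^{1·-1·3}·(-1)^-1·(+1)^1 = +1.
v=11: a=11^-6·(≡5), b=11^0·(≡8) mod 11; (5|11)=+1, (8|11)=-1; (−1)^{-6·0·5}·(+1)^0·(-1)^-6 = +1.
v=37: a=37^-1·(≡13), b=37^1·(≡15) mod 37; (13|37)=-1, (15|37)=-1; (−1)^{-1·1·18}·(-1)^1·(-1)^-1 = +1.
v=47: a=47^2·(≡17), b=47^0·(≡46) mod 47; (17|47)=+1, (46|47)=-1; (−1)^{2·0·23}·(+1)^0·(-1)^2 = +1.
v=3: a=3^-4·(≡1), b=3^0·(≡1) mod 3; (1|3)=+1, (1|3)=+1; (−1)^{-4·0·1}·(+1)^0·(+1)^-4 = +1.
v=2: v_2(a)=-1, v_2(b)=5; units ≡ 3, 5 (mod 8); ε·ε+αω+βω = 1·0+-1·1+5·1 ≡ 0  ⇒  (a,b)_2 = +1.
v=41: a=41^1·(≡26), b=41^0·(≡8) mod 41; (26|41)=-1, (8|41)=+1; (−1)^{1·0·20}·(-1)^0·(+1)^1 = +1.
v=19: a=19^2·(≡16), b=19^2·(≡2) mod 19; (16|19)=+1, (2|19)=-1; (−1)^{2·2·9}·(+1)^2·(-1)^2 = +1.
v=17: a=17^1·(≡9), b=17^1·(≡11) mod 17; (9|17)=+1, (11|17)=-1; (−1)^{1·1·8}·(+1)^1·(-1)^1 = -1.
|Ram(4641968422, 272986)| = 4, even; anisotropic at {17, 23, 31, 43}.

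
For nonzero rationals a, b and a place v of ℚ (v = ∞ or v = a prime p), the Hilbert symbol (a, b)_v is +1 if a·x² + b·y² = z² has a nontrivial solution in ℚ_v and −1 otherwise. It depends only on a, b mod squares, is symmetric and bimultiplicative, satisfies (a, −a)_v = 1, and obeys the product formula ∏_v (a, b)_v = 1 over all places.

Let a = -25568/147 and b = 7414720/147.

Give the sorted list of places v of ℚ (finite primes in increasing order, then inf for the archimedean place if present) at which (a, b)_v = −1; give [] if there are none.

(a, b) ≡ (-4794, 347565) mod (ℚ^×)²; places V = {2, 3, 5, 7, 17, 29, 47, ∞}.
(a,b)_∞: sgn(-4794)=−, sgn(347565)=+, so +1.
(a,b)_3: α=-1, u≡1; β=-1, v≡1 (mod 3); (1|3)=+1, (1|3)=+1; sign (−1)^1·+1^-1·+1^-1 = -1.
(a,b)_7: α=-2, u≡1; β=-2, v≡4 (mod 7); (1|7)=+1, (4|7)=+1; sign (−1)^0·+1^-2·+1^-2 = +1.
(a,b)_17: α=1, u≡7; β=1, v≡10 (mod 17); (7|17)=-1, (10|17)=-1; sign (−1)^0·-1^1·-1^1 = +1.
(a,b)_47: α=1, u≡19; β=1, v≡36 (mod 47); (19|47)=-1, (36|47)=+1; sign (−1)^1·-1^1·+1^1 = +1.
(a,b)_29: α=0, u≡5; β=1, v≡8 (mod 29); (5|29)=+1, (8|29)=-1; sign (−1)^0·+1^1·-1^0 = +1.
(a,b)_5: α=0, u≡1; β=1, v≡2 (mod 5); (1|5)=+1, (2|5)=-1; sign (−1)^0·+1^1·-1^0 = +1.
(a,b)_2: α=5, β=6; u≡3, v≡5 (mod 8); ε(u)ε(v)=1·0, αω(v)=5·1, βω(u)=6·1; sum ≡ 1  ⇒  -1.
Ram(-4794, 347565) = {2, 3}; no ℚ_2-point on the conic.

[2, 3]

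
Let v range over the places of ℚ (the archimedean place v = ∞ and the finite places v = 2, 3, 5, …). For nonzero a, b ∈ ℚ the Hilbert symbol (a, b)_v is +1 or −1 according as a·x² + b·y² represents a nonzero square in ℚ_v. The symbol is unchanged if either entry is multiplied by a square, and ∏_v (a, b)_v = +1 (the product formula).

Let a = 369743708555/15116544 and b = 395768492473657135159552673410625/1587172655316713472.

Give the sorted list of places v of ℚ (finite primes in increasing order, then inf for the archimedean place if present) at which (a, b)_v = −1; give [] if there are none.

(a, b) ≡ (155, 4991) mod (ℚ^×)²; places V = {2, 3, 5, 7, 13, 17, 23, 31, ∞}.
(a,b)_2: α=-8, β=-14; u≡3, v≡7 (mod 8); ε(u)ε(v)=1·1, αω(v)=-8·0, βω(u)=-14·1; sum ≡ 1  ⇒  -1.
(a,b)_3: α=-10, u≡2; β=-24, v≡2 (mod 3); (2|3)=-1, (2|3)=-1; sign (−1)^0·-1^-24·-1^-10 = +1.
(a,b)_5: α=1, u≡4; β=4, v≡1 (mod 5); (4|5)=+1, (1|5)=+1; sign (−1)^0·+1^4·+1^1 = +1.
(a,b)_23: α=0, u≡10; β=1, v≡10 (mod 23); (10|23)=-1, (10|23)=-1; sign (−1)^0·-1^1·-1^0 = -1.
(a,b)_17: α=4, u≡13; β=8, v≡7 (mod 17); (13|17)=+1, (7|17)=-1; sign (−1)^0·+1^8·-1^4 = +1.
(a,b)_7: α=0, u≡2; β=-3, v≡3 (mod 7); (2|7)=+1, (3|7)=-1; sign (−1)^0·+1^-3·-1^0 = +1.
(a,b)_∞: sgn(155)=+, sgn(4991)=+, so +1.
(a,b)_31: α=1, u≡25; β=5, v≡29 (mod 31); (25|31)=+1, (29|31)=-1; sign (−1)^1·+1^5·-1^1 = +1.
(a,b)_13: α=4, u≡4; β=10, v≡1 (mod 13); (4|13)=+1, (1|13)=+1; sign (−1)^0·+1^10·+1^4 = +1.
(155, 4991 / ℚ) ramifies at {2, 23}: a division algebra.

[2, 23]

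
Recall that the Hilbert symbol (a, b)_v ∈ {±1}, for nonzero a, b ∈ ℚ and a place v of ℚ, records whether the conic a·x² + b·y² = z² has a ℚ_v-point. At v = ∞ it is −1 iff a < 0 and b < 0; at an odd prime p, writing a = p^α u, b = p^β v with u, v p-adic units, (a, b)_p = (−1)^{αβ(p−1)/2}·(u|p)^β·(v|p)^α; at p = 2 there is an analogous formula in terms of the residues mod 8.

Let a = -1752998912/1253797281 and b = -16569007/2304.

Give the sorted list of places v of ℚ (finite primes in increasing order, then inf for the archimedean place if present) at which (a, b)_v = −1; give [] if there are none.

(a, b) ≡ (-713, -247) mod (ℚ^×)²; places V = {2, 3, 7, 11, 13, 19, 23, 29, 31, 37, ∞}.
(a,b)_37: α=-2, u≡3; β=2, v≡7 (mod 37); (3|37)=+1, (7|37)=+1; sign (−1)^0·+1^2·+1^-2 = +1.
(a,b)_2: α=10, β=-8; u≡7, v≡1 (mod 8); ε(u)ε(v)=1·0, αω(v)=10·0, βω(u)=-8·0; sum ≡ 0  ⇒  +1.
(a,b)_29: α=-2, u≡15; β=0, v≡11 (mod 29); (15|29)=-1, (11|29)=-1; sign (−1)^0·-1^0·-1^-2 = +1.
(a,b)_19: α=0, u≡11; β=1, v≡17 (mod 19); (11|19)=+1, (17|19)=+1; sign (−1)^0·+1^1·+1^0 = +1.
(a,b)_13: α=0, u≡7; β=1, v≡11 (mod 13); (7|13)=-1, (11|13)=-1; sign (−1)^0·-1^1·-1^0 = -1.
(a,b)_3: α=-2, u≡1; β=-2, v≡2 (mod 3); (1|3)=+1, (2|3)=-1; sign (−1)^0·+1^-2·-1^-2 = +1.
(a,b)_31: α=1, u≡20; β=0, v≡9 (mod 31); (20|31)=+1, (9|31)=+1; sign (−1)^0·+1^0·+1^1 = +1.
(a,b)_11: α=-2, u≡10; β=0, v≡8 (mod 11); (10|11)=-1, (8|11)=-1; sign (−1)^0·-1^0·-1^-2 = +1.
(a,b)_∞: sgn(-713)=−, sgn(-247)=−, so -1.
(a,b)_7: α=4, u≡1; β=2, v≡6 (mod 7); (1|7)=+1, (6|7)=-1; sign (−1)^0·+1^2·-1^4 = +1.
(a,b)_23: α=1, u≡17; β=0, v≡8 (mod 23); (17|23)=-1, (8|23)=+1; sign (−1)^0·-1^0·+1^1 = +1.
Ram(-713, -247) = {13, ∞}; no ℚ_13-point on the conic.

[13, inf]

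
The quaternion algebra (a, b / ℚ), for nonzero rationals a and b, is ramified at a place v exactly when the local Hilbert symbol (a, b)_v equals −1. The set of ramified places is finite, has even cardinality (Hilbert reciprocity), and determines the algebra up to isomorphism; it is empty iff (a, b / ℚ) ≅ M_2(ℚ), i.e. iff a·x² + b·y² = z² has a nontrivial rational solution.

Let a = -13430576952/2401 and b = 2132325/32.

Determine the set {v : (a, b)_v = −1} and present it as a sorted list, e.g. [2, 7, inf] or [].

Mod squares: a ≡ -78, b ≡ 26. Check v ∈ {∞, 2, 3, 5, 7, 13}.
v=5: a=5^0·(≡3), b=5^2·(≡4) mod 5; (3|5)=-1, (4|5)=+1; (−1)^{0·2·2}·(-1)^2·(+1)^0 = +1.
v=2: v_2(a)=3, v_2(b)=-5; units ≡ 1, 5 (mod 8); ε·ε+αω+βω = 0·0+3·1+-5·0 ≡ 1  ⇒  (a,b)_2 = -1.
v=∞: -78 < 0 and 26 > 0  ⇒  (a,b)_∞ = +1.
v=7: a=7^-4·(≡5), b=7^0·(≡5) mod 7; (5|7)=-1, (5|7)=-1; (−1)^{-4·0·3}·(-1)^0·(-1)^-4 = +1.
v=13: a=13^1·(≡5), b=13^1·(≡5) mod 13; (5|13)=-1, (5|13)=-1; (−1)^{1·1·6}·(-1)^1·(-1)^1 = +1.
v=3: a=3^17·(≡1), b=3^8·(≡2) mod 3; (1|3)=+1, (2|3)=-1; (−1)^{17·8·1}·(+1)^8·(-1)^17 = -1.
Ram(-78, 26) = {2, 3}; no ℚ_2-point on the conic.

[2, 3]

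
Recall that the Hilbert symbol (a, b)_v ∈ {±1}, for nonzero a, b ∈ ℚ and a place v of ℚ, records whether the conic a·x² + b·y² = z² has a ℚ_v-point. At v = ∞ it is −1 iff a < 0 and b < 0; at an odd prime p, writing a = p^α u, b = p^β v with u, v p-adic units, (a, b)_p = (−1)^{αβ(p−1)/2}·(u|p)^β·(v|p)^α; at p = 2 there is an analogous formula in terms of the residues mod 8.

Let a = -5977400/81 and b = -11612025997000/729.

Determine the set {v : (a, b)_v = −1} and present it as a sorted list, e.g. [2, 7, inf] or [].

[19, inf]

Mod squares: a ≡ -494, b ≡ -130. Check v ∈ {∞, 2, 3, 5, 11, 13, 19}.
v=19: a=19^1·(≡8), b=19^2·(≡18) mod 19; (8|19)=-1, (18|19)=-1; (−1)^{1·2·9}·(-1)^2·(-1)^1 = -1.
v=3: a=3^-4·(≡1), b=3^-6·(≡2) mod 3; (1|3)=+1, (2|3)=-1; (−1)^{-4·-6·1}·(+1)^-6·(-1)^-4 = +1.
v=2: v_2(a)=3, v_2(b)=3; units ≡ 1, 7 (mod 8); ε·ε+αω+βω = 0·1+3·0+3·0 ≡ 0  ⇒  (a,b)_2 = +1.
v=5: a=5^2·(≡4), b=5^3·(≡1) mod 5; (4|5)=+1, (1|5)=+1; (−1)^{2·3·2}·(+1)^3·(+1)^2 = +1.
v=∞: -494 < 0 and -130 < 0  ⇒  (a,b)_∞ = -1.
v=11: a=11^2·(≡3), b=11^4·(≡2) mod 11; (3|11)=+1, (2|11)=-1; (−1)^{2·4·5}·(+1)^4·(-1)^2 = +1.
v=13: a=13^1·(≡12), b=13^3·(≡4) mod 13; (12|13)=+1, (4|13)=+1; (−1)^{1·3·6}·(+1)^3·(+1)^1 = +1.
(-494, -130 / ℚ) ramifies at {19, ∞}: a division algebra.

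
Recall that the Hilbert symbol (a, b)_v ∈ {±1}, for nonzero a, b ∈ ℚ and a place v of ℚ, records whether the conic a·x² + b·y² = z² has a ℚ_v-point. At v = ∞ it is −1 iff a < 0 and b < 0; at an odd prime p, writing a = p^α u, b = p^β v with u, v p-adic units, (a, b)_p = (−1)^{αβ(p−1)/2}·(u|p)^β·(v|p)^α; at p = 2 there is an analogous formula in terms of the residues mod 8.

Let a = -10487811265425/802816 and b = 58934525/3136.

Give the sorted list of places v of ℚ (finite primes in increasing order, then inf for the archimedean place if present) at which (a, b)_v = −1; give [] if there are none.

Mod squares: a ≡ -1073, b ≡ 13949. Check v ∈ {∞, 2, 3, 5, 7, 13, 29, 37}.
v=5: a=5^2·(≡3), b=5^2·(≡1) mod 5; (3|5)=-1, (1|5)=+1; (−1)^{2·2·2}·(-1)^2·(+1)^2 = +1.
v=29: a=29^1·(≡18), b=29^1·(≡27) mod 29; (18|29)=-1, (27|29)=-1; (−1)^{1·1·14}·(-1)^1·(-1)^1 = +1.
v=7: a=7^-2·(≡6), b=7^-2·(≡6) mod 7; (6|7)=-1, (6|7)=-1; (−1)^{-2·-2·3}·(-1)^-2·(-1)^-2 = +1.
v=3: a=3^4·(≡1), b=3^0·(≡2) mod 3; (1|3)=+1, (2|3)=-1; (−1)^{4·0·1}·(+1)^0·(-1)^4 = +1.
v=37: a=37^1·(≡14), b=37^1·(≡11) mod 37; (14|37)=-1, (11|37)=+1; (−1)^{1·1·18}·(-1)^1·(+1)^1 = -1.
v=2: v_2(a)=-14, v_2(b)=-6; units ≡ 7, 5 (mod 8); ε·ε+αω+βω = 1·0+-14·1+-6·0 ≡ 0  ⇒  (a,b)_2 = +1.
v=13: a=13^6·(≡8), b=13^3·(≡2) mod 13; (8|13)=-1, (2|13)=-1; (−1)^{6·3·6}·(-1)^3·(-1)^6 = -1.
v=∞: -1073 < 0 and 13949 > 0  ⇒  (a,b)_∞ = +1.
Ram(-1073, 13949) = {13, 37}; no ℚ_13-point on the conic.

[13, 37]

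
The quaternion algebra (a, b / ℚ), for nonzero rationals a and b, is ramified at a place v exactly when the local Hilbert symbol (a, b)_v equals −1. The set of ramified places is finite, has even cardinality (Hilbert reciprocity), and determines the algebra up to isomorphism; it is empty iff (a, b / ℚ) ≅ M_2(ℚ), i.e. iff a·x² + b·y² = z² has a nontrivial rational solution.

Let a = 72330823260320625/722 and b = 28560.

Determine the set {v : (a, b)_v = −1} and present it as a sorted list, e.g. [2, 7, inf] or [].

[3, 17]

(a, b) ≡ (34034, 1785) mod (ℚ^×)²; places V = {2, 3, 5, 7, 11, 13, 17, 19, ∞}.
(a,b)_∞: sgn(34034)=+, sgn(1785)=+, so +1.
(a,b)_5: α=4, u≡4; β=1, v≡2 (mod 5); (4|5)=+1, (2|5)=-1; sign (−1)^0·+1^1·-1^4 = +1.
(a,b)_7: α=5, u≡1; β=1, v≡6 (mod 7); (1|7)=+1, (6|7)=-1; sign (−1)^1·+1^1·-1^5 = +1.
(a,b)_19: α=-2, u≡1; β=0, v≡3 (mod 19); (1|19)=+1, (3|19)=-1; sign (−1)^0·+1^0·-1^-2 = +1.
(a,b)_11: α=3, u≡5; β=0, v≡4 (mod 11); (5|11)=+1, (4|11)=+1; sign (−1)^0·+1^0·+1^3 = +1.
(a,b)_3: α=4, u≡2; β=1, v≡1 (mod 3); (2|3)=-1, (1|3)=+1; sign (−1)^0·-1^1·+1^4 = -1.
(a,b)_17: α=3, u≡2; β=1, v≡14 (mod 17); (2|17)=+1, (14|17)=-1; sign (−1)^0·+1^1·-1^3 = -1.
(a,b)_2: α=-1, β=4; u≡1, v≡1 (mod 8); ε(u)ε(v)=0·0, αω(v)=-1·0, βω(u)=4·0; sum ≡ 0  ⇒  +1.
(a,b)_13: α=1, u≡8; β=0, v≡12 (mod 13); (8|13)=-1, (12|13)=+1; sign (−1)^0·-1^0·+1^1 = +1.
Ram(34034, 1785) = {3, 17}; no ℚ_3-point on the conic.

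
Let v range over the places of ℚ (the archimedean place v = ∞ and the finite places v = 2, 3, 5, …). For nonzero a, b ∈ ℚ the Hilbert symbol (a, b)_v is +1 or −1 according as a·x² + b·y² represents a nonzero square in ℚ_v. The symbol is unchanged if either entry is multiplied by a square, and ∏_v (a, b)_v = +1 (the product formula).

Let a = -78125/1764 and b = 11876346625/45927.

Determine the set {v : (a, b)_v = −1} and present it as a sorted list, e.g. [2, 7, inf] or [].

(a, b) ≡ (-5, 95095) mod (ℚ^×)²; places V = {2, 3, 5, 7, 11, 13, 17, 19, ∞}.
(a,b)_17: α=0, u≡11; β=2, v≡10 (mod 17); (11|17)=-1, (10|17)=-1; sign (−1)^0·-1^2·-1^0 = +1.
(a,b)_3: α=-2, u≡1; β=-8, v≡1 (mod 3); (1|3)=+1, (1|3)=+1; sign (−1)^0·+1^-8·+1^-2 = +1.
(a,b)_5: α=7, u≡1; β=3, v≡4 (mod 5); (1|5)=+1, (4|5)=+1; sign (−1)^0·+1^3·+1^7 = +1.
(a,b)_19: α=0, u≡18; β=1, v≡10 (mod 19); (18|19)=-1, (10|19)=-1; sign (−1)^0·-1^1·-1^0 = -1.
(a,b)_13: α=0, u≡2; β=1, v≡4 (mod 13); (2|13)=-1, (4|13)=+1; sign (−1)^0·-1^1·+1^0 = -1.
(a,b)_∞: sgn(-5)=−, sgn(95095)=+, so +1.
(a,b)_7: α=-2, u≡2; β=-1, v≡5 (mod 7); (2|7)=+1, (5|7)=-1; sign (−1)^0·+1^-1·-1^-2 = +1.
(a,b)_11: α=0, u≡2; β=3, v≡8 (mod 11); (2|11)=-1, (8|11)=-1; sign (−1)^0·-1^3·-1^0 = -1.
(a,b)_2: α=-2, β=0; u≡3, v≡7 (mod 8); ε(u)ε(v)=1·1, αω(v)=-2·0, βω(u)=0·1; sum ≡ 1  ⇒  -1.
Ram(-5, 95095) = {2, 11, 13, 19}; no ℚ_2-point on the conic.

[2, 11, 13, 19]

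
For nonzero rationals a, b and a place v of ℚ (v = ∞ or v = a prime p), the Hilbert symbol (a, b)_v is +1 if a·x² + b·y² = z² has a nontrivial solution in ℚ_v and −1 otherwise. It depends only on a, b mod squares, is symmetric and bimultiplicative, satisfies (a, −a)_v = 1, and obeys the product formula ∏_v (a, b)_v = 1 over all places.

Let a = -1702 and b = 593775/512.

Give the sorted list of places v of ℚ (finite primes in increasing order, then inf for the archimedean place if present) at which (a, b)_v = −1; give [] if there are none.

Mod squares: a ≡ -1702, b ≡ 5278. Check v ∈ {∞, 2, 3, 5, 7, 13, 23, 29, 37}.
v=13: a=13^0·(≡1), b=13^1·(≡9) mod 13; (1|13)=+1, (9|13)=+1; (−1)^{0·1·6}·(+1)^1·(+1)^0 = +1.
v=2: v_2(a)=1, v_2(b)=-9; units ≡ 5, 7 (mod 8); ε·ε+αω+βω = 0·1+1·0+-9·1 ≡ 1  ⇒  (a,b)_2 = -1.
v=29: a=29^0·(≡9), b=29^1·(≡26) mod 29; (9|29)=+1, (26|29)=-1; (−1)^{0·1·14}·(+1)^1·(-1)^0 = +1.
v=5: a=5^0·(≡3), b=5^2·(≡3) mod 5; (3|5)=-1, (3|5)=-1; (−1)^{0·2·2}·(-1)^2·(-1)^0 = +1.
v=3: a=3^0·(≡2), b=3^2·(≡1) mod 3; (2|3)=-1, (1|3)=+1; (−1)^{0·2·1}·(-1)^2·(+1)^0 = +1.
v=37: a=37^1·(≡28), b=37^0·(≡31) mod 37; (28|37)=+1, (31|37)=-1; (−1)^{1·0·18}·(+1)^0·(-1)^1 = -1.
v=23: a=23^1·(≡18), b=23^0·(≡5) mod 23; (18|23)=+1, (5|23)=-1; (−1)^{1·0·11}·(+1)^0·(-1)^1 = -1.
v=∞: -1702 < 0 and 5278 > 0  ⇒  (a,b)_∞ = +1.
v=7: a=7^0·(≡6), b=7^1·(≡6) mod 7; (6|7)=-1, (6|7)=-1; (−1)^{0·1·3}·(-1)^1·(-1)^0 = -1.
|Ram(-1702, 5278)| = 4, even; anisotropic at {2, 7, 23, 37}.

[2, 7, 23, 37]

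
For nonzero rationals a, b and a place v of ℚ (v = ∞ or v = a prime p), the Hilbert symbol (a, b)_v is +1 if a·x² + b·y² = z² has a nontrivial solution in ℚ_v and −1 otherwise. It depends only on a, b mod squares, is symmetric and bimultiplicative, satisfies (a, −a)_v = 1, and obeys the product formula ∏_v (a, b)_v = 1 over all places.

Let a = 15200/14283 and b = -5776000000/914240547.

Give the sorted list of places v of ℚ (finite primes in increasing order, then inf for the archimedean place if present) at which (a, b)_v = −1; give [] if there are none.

[2, 3]

(a, b) ≡ (114, -3) mod (ℚ^×)²; places V = {2, 3, 5, 11, 19, 23, ∞}.
(a,b)_5: α=2, u≡1; β=6, v≡3 (mod 5); (1|5)=+1, (3|5)=-1; sign (−1)^0·+1^6·-1^2 = +1.
(a,b)_23: α=-2, u≡5; β=-4, v≡5 (mod 23); (5|23)=-1, (5|23)=-1; sign (−1)^0·-1^-4·-1^-2 = +1.
(a,b)_2: α=5, β=10; u≡1, v≡5 (mod 8); ε(u)ε(v)=0·0, αω(v)=5·1, βω(u)=10·0; sum ≡ 1  ⇒  -1.
(a,b)_19: α=1, u≡11; β=2, v≡9 (mod 19); (11|19)=+1, (9|19)=+1; sign (−1)^0·+1^2·+1^1 = +1.
(a,b)_∞: sgn(114)=+, sgn(-3)=−, so +1.
(a,b)_11: α=0, u≡4; β=-2, v≡2 (mod 11); (4|11)=+1, (2|11)=-1; sign (−1)^0·+1^-2·-1^0 = +1.
(a,b)_3: α=-3, u≡2; β=-3, v≡2 (mod 3); (2|3)=-1, (2|3)=-1; sign (−1)^1·-1^-3·-1^-3 = -1.
|Ram(114, -3)| = 2, even; anisotropic at {2, 3}.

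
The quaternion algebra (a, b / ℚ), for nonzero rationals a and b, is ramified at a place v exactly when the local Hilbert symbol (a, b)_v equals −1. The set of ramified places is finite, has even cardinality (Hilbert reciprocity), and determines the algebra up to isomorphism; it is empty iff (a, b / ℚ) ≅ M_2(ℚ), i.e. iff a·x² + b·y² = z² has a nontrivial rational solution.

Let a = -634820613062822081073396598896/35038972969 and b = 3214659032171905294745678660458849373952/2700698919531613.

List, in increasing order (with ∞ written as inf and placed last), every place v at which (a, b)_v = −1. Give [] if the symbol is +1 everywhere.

(a, b) ≡ (-1719871, 611) mod (ℚ^×)²; places V = {2, 3, 7, 11, 13, 17, 19, 23, 29, 31, 37, 43, 47, ∞}.
(a,b)_29: α=2, u≡3; β=2, v≡12 (mod 29); (3|29)=-1, (12|29)=-1; sign (−1)^0·-1^2·-1^2 = +1.
(a,b)_∞: sgn(-1719871)=−, sgn(611)=+, so +1.
(a,b)_2: α=4, β=8; u≡1, v≡3 (mod 8); ε(u)ε(v)=0·1, αω(v)=4·1, βω(u)=8·0; sum ≡ 0  ⇒  +1.
(a,b)_23: α=3, u≡14; β=4, v≡6 (mod 23); (14|23)=-1, (6|23)=+1; sign (−1)^0·-1^4·+1^3 = +1.
(a,b)_17: α=-2, u≡9; β=-2, v≡1 (mod 17); (9|17)=+1, (1|17)=+1; sign (−1)^0·+1^-2·+1^-2 = +1.
(a,b)_3: α=10, u≡2; β=12, v≡2 (mod 3); (2|3)=-1, (2|3)=-1; sign (−1)^0·-1^12·-1^10 = +1.
(a,b)_31: α=2, u≡9; β=4, v≡24 (mod 31); (9|31)=+1, (24|31)=-1; sign (−1)^0·+1^4·-1^2 = +1.
(a,b)_43: α=3, u≡21; β=4, v≡4 (mod 43); (21|43)=+1, (4|43)=+1; sign (−1)^0·+1^4·+1^3 = +1.
(a,b)_11: α=-4, u≡9; β=-6, v≡10 (mod 11); (9|11)=+1, (10|11)=-1; sign (−1)^0·+1^-6·-1^-4 = +1.
(a,b)_37: α=3, u≡36; β=4, v≡18 (mod 37); (36|37)=+1, (18|37)=-1; sign (−1)^0·+1^4·-1^3 = -1.
(a,b)_47: α=1, u≡29; β=1, v≡40 (mod 47); (29|47)=-1, (40|47)=-1; sign (−1)^1·-1^1·-1^1 = -1.
(a,b)_13: α=-2, u≡9; β=-3, v≡8 (mod 13); (9|13)=+1, (8|13)=-1; sign (−1)^0·+1^-3·-1^-2 = +1.
(a,b)_19: α=2, u≡9; β=2, v≡18 (mod 19); (9|19)=+1, (18|19)=-1; sign (−1)^0·+1^2·-1^2 = +1.
(a,b)_7: α=-2, u≡2; β=-4, v≡4 (mod 7); (2|7)=+1, (4|7)=+1; sign (−1)^0·+1^-4·+1^-2 = +1.
Ram(-1719871, 611) = {37, 47}; no ℚ_37-point on the conic.

[37, 47]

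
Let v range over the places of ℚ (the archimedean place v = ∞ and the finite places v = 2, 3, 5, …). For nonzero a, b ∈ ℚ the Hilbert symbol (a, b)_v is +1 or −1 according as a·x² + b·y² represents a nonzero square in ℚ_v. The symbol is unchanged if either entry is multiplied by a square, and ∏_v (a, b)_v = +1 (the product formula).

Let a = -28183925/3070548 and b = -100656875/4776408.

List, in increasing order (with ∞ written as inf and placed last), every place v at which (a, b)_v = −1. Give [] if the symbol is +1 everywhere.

[2, 7, 13, inf]

Mod squares: a ≡ -1001, b ≡ -2002. Check v ∈ {∞, 2, 3, 5, 7, 11, 13}.
v=5: a=5^2·(≡1), b=5^4·(≡3) mod 5; (1|5)=+1, (3|5)=-1; (−1)^{2·4·2}·(+1)^4·(-1)^2 = +1.
v=2: v_2(a)=-2, v_2(b)=-3; units ≡ 7, 7 (mod 8); ε·ε+αω+βω = 1·1+-2·0+-3·0 ≡ 1  ⇒  (a,b)_2 = -1.
v=3: a=3^-10·(≡1), b=3^-8·(≡2) mod 3; (1|3)=+1, (2|3)=-1; (−1)^{-10·-8·1}·(+1)^-8·(-1)^-10 = +1.
v=∞: -1001 < 0 and -2002 < 0  ⇒  (a,b)_∞ = -1.
v=7: a=7^1·(≡4), b=7^-1·(≡2) mod 7; (4|7)=+1, (2|7)=+1; (−1)^{1·-1·3}·(+1)^-1·(+1)^1 = -1.
v=13: a=13^-1·(≡3), b=13^-1·(≡11) mod 13; (3|13)=+1, (11|13)=-1; (−1)^{-1·-1·6}·(+1)^-1·(-1)^-1 = -1.
v=11: a=11^5·(≡7), b=11^5·(≡9) mod 11; (7|11)=-1, (9|11)=+1; (−1)^{5·5·5}·(-1)^5·(+1)^5 = +1.
(-1001, -2002 / ℚ) ramifies at {2, 7, 13, ∞}: a division algebra.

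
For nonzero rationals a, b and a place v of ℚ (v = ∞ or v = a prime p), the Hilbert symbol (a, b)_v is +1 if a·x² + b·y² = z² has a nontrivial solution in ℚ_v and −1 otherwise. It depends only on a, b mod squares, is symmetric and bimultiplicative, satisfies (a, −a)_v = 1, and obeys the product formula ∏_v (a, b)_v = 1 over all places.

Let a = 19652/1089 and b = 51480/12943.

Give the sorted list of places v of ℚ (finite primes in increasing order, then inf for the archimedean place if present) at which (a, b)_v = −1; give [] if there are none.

(a, b) ≡ (17, 10010) mod (ℚ^×)²; places V = {2, 3, 5, 7, 11, 13, 17, 43, ∞}.
(a,b)_43: α=0, u≡40; β=-2, v≡32 (mod 43); (40|43)=+1, (32|43)=-1; sign (−1)^0·+1^-2·-1^0 = +1.
(a,b)_11: α=-2, u≡8; β=1, v≡7 (mod 11); (8|11)=-1, (7|11)=-1; sign (−1)^0·-1^1·-1^-2 = -1.
(a,b)_13: α=0, u≡10; β=1, v≡1 (mod 13); (10|13)=+1, (1|13)=+1; sign (−1)^0·+1^1·+1^0 = +1.
(a,b)_∞: sgn(17)=+, sgn(10010)=+, so +1.
(a,b)_7: α=0, u≡6; β=-1, v≡2 (mod 7); (6|7)=-1, (2|7)=+1; sign (−1)^0·-1^-1·+1^0 = -1.
(a,b)_5: α=0, u≡3; β=1, v≡2 (mod 5); (3|5)=-1, (2|5)=-1; sign (−1)^0·-1^1·-1^0 = -1.
(a,b)_2: α=2, β=3; u≡1, v≡5 (mod 8); ε(u)ε(v)=0·0, αω(v)=2·1, βω(u)=3·0; sum ≡ 0  ⇒  +1.
(a,b)_3: α=-2, u≡2; β=2, v≡2 (mod 3); (2|3)=-1, (2|3)=-1; sign (−1)^0·-1^2·-1^-2 = +1.
(a,b)_17: α=3, u≡4; β=0, v≡12 (mod 17); (4|17)=+1, (12|17)=-1; sign (−1)^0·+1^0·-1^3 = -1.
Ram(17, 10010) = {5, 7, 11, 17}; no ℚ_5-point on the conic.

[5, 7, 11, 17]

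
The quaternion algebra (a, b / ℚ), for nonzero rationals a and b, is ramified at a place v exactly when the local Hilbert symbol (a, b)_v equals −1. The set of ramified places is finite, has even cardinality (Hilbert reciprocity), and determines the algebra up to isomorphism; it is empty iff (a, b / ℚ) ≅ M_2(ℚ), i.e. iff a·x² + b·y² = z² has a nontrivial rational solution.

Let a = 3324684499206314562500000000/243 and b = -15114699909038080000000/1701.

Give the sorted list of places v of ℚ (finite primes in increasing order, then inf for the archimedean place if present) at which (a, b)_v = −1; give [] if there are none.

[3, 7, 13, 23, 29, 31]

Mod squares: a ≡ 3698331, b ≡ -94395. Check v ∈ {∞, 2, 3, 5, 7, 13, 19, 23, 29, 31}.
v=∞: 3698331 > 0 and -94395 < 0  ⇒  (a,b)_∞ = +1.
v=31: a=31^1·(≡11), b=31^1·(≡22) mod 31; (11|31)=-1, (22|31)=-1; (−1)^{1·1·15}·(-1)^1·(-1)^1 = -1.
v=23: a=23^1·(≡1), b=23^0·(≡19) mod 23; (1|23)=+1, (19|23)=-1; (−1)^{1·0·11}·(+1)^0·(-1)^1 = -1.
v=29: a=29^4·(≡11), b=29^3·(≡7) mod 29; (11|29)=-1, (7|29)=+1; (−1)^{4·3·14}·(-1)^3·(+1)^4 = -1.
v=2: v_2(a)=8, v_2(b)=22; units ≡ 3, 5 (mod 8); ε·ε+αω+βω = 1·0+8·1+22·1 ≡ 0  ⇒  (a,b)_2 = +1.
v=5: a=5^12·(≡1), b=5^7·(≡1) mod 5; (1|5)=+1, (1|5)=+1; (−1)^{12·7·2}·(+1)^7·(+1)^12 = +1.
v=13: a=13^3·(≡2), b=13^2·(≡11) mod 13; (2|13)=-1, (11|13)=-1; (−1)^{3·2·6}·(-1)^2·(-1)^3 = -1.
v=19: a=19^3·(≡14), b=19^2·(≡16) mod 19; (14|19)=-1, (16|19)=+1; (−1)^{3·2·9}·(-1)^2·(+1)^3 = +1.
v=7: a=7^1·(≡2), b=7^-1·(≡4) mod 7; (2|7)=+1, (4|7)=+1; (−1)^{1·-1·3}·(+1)^-1·(+1)^1 = -1.
v=3: a=3^-5·(≡2), b=3^-5·(≡2) mod 3; (2|3)=-1, (2|3)=-1; (−1)^{-5·-5·1}·(-1)^-5·(-1)^-5 = -1.
|Ram(3698331, -94395)| = 6, even; anisotropic at {3, 7, 13, 23, 29, 31}.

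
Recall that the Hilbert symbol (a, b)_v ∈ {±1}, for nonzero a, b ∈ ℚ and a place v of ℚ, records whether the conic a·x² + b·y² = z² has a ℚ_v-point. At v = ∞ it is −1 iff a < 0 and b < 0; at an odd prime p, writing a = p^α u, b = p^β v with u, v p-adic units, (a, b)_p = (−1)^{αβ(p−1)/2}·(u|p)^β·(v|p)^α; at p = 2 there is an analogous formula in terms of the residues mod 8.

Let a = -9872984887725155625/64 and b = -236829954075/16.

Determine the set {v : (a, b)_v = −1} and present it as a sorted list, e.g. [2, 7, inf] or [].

Mod squares: a ≡ -5681, b ≡ -627. Check v ∈ {∞, 2, 3, 5, 11, 13, 19, 23}.
v=2: v_2(a)=-6, v_2(b)=-4; units ≡ 7, 5 (mod 8); ε·ε+αω+βω = 1·0+-6·1+-4·0 ≡ 0  ⇒  (a,b)_2 = +1.
v=3: a=3^2·(≡1), b=3^1·(≡1) mod 3; (1|3)=+1, (1|3)=+1; (−1)^{2·1·1}·(+1)^1·(+1)^2 = +1.
v=13: a=13^7·(≡5), b=13^4·(≡9) mod 13; (5|13)=-1, (9|13)=+1; (−1)^{7·4·6}·(-1)^4·(+1)^7 = +1.
v=∞: -5681 < 0 and -627 < 0  ⇒  (a,b)_∞ = -1.
v=5: a=5^4·(≡4), b=5^2·(≡2) mod 5; (4|5)=+1, (2|5)=-1; (−1)^{4·2·2}·(+1)^2·(-1)^4 = +1.
v=23: a=23^3·(≡18), b=23^2·(≡21) mod 23; (18|23)=+1, (21|23)=-1; (−1)^{3·2·11}·(+1)^2·(-1)^3 = -1.
v=19: a=19^1·(≡6), b=19^1·(≡6) mod 19; (6|19)=+1, (6|19)=+1; (−1)^{1·1·9}·(+1)^1·(+1)^1 = -1.
v=11: a=11^2·(≡2), b=11^1·(≡5) mod 11; (2|11)=-1, (5|11)=+1; (−1)^{2·1·5}·(-1)^1·(+1)^2 = -1.
Ram(-5681, -627) = {11, 19, 23, ∞}; no ℚ_11-point on the conic.

[11, 19, 23, inf]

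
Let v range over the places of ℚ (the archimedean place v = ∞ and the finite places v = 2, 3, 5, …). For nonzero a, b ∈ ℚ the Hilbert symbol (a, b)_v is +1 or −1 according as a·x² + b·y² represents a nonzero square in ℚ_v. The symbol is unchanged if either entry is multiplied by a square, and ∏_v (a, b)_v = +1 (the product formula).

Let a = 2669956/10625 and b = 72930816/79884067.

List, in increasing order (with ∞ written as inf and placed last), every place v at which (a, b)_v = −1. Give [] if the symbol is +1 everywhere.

(a, b) ≡ (17, 27778) mod (ℚ^×)²; places V = {2, 3, 5, 7, 17, 19, 29, 43, 47, ∞}.
(a,b)_47: α=0, u≡9; β=-2, v≡27 (mod 47); (9|47)=+1, (27|47)=+1; sign (−1)^0·+1^-2·+1^0 = +1.
(a,b)_17: α=-1, u≡16; β=1, v≡1 (mod 17); (16|17)=+1, (1|17)=+1; sign (−1)^0·+1^1·+1^-1 = +1.
(a,b)_19: α=2, u≡6; β=1, v≡18 (mod 19); (6|19)=+1, (18|19)=-1; sign (−1)^0·+1^1·-1^2 = +1.
(a,b)_2: α=2, β=9; u≡1, v≡1 (mod 8); ε(u)ε(v)=0·0, αω(v)=2·0, βω(u)=9·0; sum ≡ 0  ⇒  +1.
(a,b)_29: α=0, u≡17; β=-2, v≡9 (mod 29); (17|29)=-1, (9|29)=+1; sign (−1)^0·-1^-2·+1^0 = +1.
(a,b)_43: α=2, u≡17; β=-1, v≡36 (mod 43); (17|43)=+1, (36|43)=+1; sign (−1)^0·+1^-1·+1^2 = +1.
(a,b)_∞: sgn(17)=+, sgn(27778)=+, so +1.
(a,b)_7: α=0, u≡5; β=2, v≡4 (mod 7); (5|7)=-1, (4|7)=+1; sign (−1)^0·-1^2·+1^0 = +1.
(a,b)_5: α=-4, u≡3; β=0, v≡3 (mod 5); (3|5)=-1, (3|5)=-1; sign (−1)^0·-1^0·-1^-4 = +1.
(a,b)_3: α=0, u≡2; β=2, v≡1 (mod 3); (2|3)=-1, (1|3)=+1; sign (−1)^0·-1^2·+1^0 = +1.
Every local symbol is +1, so the conic 17·x² + 27778·y² = z² has ℚ_v-points for all v and hence a ℚ-point; (a, b / ℚ) ≅ M_2(ℚ).

[]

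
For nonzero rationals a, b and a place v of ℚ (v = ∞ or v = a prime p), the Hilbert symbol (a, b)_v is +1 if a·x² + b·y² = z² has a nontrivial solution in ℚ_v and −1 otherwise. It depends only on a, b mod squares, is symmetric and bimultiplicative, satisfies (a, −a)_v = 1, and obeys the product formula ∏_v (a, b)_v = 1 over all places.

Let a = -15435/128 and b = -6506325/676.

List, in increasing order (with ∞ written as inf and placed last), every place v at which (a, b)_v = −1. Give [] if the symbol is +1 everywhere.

(a, b) ≡ (-70, -357) mod (ℚ^×)²; places V = {2, 3, 5, 7, 13, 17, ∞}.
(a,b)_5: α=1, u≡1; β=2, v≡2 (mod 5); (1|5)=+1, (2|5)=-1; sign (−1)^0·+1^2·-1^1 = -1.
(a,b)_∞: sgn(-70)=−, sgn(-357)=−, so -1.
(a,b)_13: α=0, u≡2; β=-2, v≡8 (mod 13); (2|13)=-1, (8|13)=-1; sign (−1)^0·-1^-2·-1^0 = +1.
(a,b)_2: α=-7, β=-2; u≡5, v≡3 (mod 8); ε(u)ε(v)=0·1, αω(v)=-7·1, βω(u)=-2·1; sum ≡ 1  ⇒  -1.
(a,b)_3: α=2, u≡2; β=7, v≡1 (mod 3); (2|3)=-1, (1|3)=+1; sign (−1)^0·-1^7·+1^2 = -1.
(a,b)_7: α=3, u≡2; β=1, v≡5 (mod 7); (2|7)=+1, (5|7)=-1; sign (−1)^1·+1^1·-1^3 = +1.
(a,b)_17: α=0, u≡2; β=1, v≡1 (mod 17); (2|17)=+1, (1|17)=+1; sign (−1)^0·+1^1·+1^0 = +1.
|Ram(-70, -357)| = 4, even; anisotropic at {2, 3, 5, ∞}.

[2, 3, 5, inf]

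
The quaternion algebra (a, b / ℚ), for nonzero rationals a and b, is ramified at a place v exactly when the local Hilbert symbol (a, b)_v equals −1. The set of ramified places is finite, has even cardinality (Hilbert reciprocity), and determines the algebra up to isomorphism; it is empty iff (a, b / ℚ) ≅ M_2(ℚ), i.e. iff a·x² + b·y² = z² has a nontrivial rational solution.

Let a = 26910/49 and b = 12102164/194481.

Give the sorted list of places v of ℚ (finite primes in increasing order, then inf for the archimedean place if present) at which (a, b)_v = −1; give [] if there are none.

[2, 29]

(a, b) ≡ (2990, 29) mod (ℚ^×)²; places V = {2, 3, 5, 7, 13, 17, 19, 23, 29, ∞}.
(a,b)_3: α=2, u≡2; β=-4, v≡2 (mod 3); (2|3)=-1, (2|3)=-1; sign (−1)^0·-1^-4·-1^2 = +1.
(a,b)_23: α=1, u≡22; β=0, v≡13 (mod 23); (22|23)=-1, (13|23)=+1; sign (−1)^0·-1^0·+1^1 = +1.
(a,b)_19: α=0, u≡4; β=2, v≡10 (mod 19); (4|19)=+1, (10|19)=-1; sign (−1)^0·+1^2·-1^0 = +1.
(a,b)_29: α=0, u≡26; β=1, v≡5 (mod 29); (26|29)=-1, (5|29)=+1; sign (−1)^0·-1^1·+1^0 = -1.
(a,b)_∞: sgn(2990)=+, sgn(29)=+, so +1.
(a,b)_5: α=1, u≡3; β=0, v≡4 (mod 5); (3|5)=-1, (4|5)=+1; sign (−1)^0·-1^0·+1^1 = +1.
(a,b)_2: α=1, β=2; u≡7, v≡5 (mod 8); ε(u)ε(v)=1·0, αω(v)=1·1, βω(u)=2·0; sum ≡ 1  ⇒  -1.
(a,b)_7: α=-2, u≡2; β=-4, v≡1 (mod 7); (2|7)=+1, (1|7)=+1; sign (−1)^0·+1^-4·+1^-2 = +1.
(a,b)_13: α=1, u≡12; β=0, v≡9 (mod 13); (12|13)=+1, (9|13)=+1; sign (−1)^0·+1^0·+1^1 = +1.
(a,b)_17: α=0, u≡9; β=2, v≡5 (mod 17); (9|17)=+1, (5|17)=-1; sign (−1)^0·+1^2·-1^0 = +1.
(2990, 29 / ℚ) ramifies at {2, 29}: a division algebra.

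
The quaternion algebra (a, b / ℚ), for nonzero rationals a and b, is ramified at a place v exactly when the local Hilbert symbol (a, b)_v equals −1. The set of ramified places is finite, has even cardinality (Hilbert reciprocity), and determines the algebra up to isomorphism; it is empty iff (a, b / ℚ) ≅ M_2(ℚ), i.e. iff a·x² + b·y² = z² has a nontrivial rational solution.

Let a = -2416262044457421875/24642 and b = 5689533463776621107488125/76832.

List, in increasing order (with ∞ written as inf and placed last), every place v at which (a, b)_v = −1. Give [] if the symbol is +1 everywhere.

Mod squares: a ≡ -140998, b ≡ 1482. Check v ∈ {∞, 2, 3, 5, 7, 11, 13, 17, 19, 23, 29, 37}.
v=37: a=37^-2·(≡33), b=37^0·(≡22) mod 37; (33|37)=+1, (22|37)=-1; (−1)^{-2·0·18}·(+1)^0·(-1)^-2 = +1.
v=23: a=23^0·(≡20), b=23^2·(≡22) mod 23; (20|23)=-1, (22|23)=-1; (−1)^{0·2·11}·(-1)^2·(-1)^0 = +1.
v=7: a=7^0·(≡3), b=7^-4·(≡5) mod 7; (3|7)=-1, (5|7)=-1; (−1)^{0·-4·3}·(-1)^-4·(-1)^0 = +1.
v=29: a=29^3·(≡21), b=29^4·(≡21) mod 29; (21|29)=-1, (21|29)=-1; (−1)^{3·4·14}·(-1)^4·(-1)^3 = -1.
v=2: v_2(a)=-1, v_2(b)=-5; units ≡ 5, 5 (mod 8); ε·ε+αω+βω = 0·0+-1·1+-5·1 ≡ 0  ⇒  (a,b)_2 = +1.
v=13: a=13^1·(≡12), b=13^1·(≡1) mod 13; (12|13)=+1, (1|13)=+1; (−1)^{1·1·6}·(+1)^1·(+1)^1 = +1.
v=11: a=11^1·(≡2), b=11^2·(≡2) mod 11; (2|11)=-1, (2|11)=-1; (−1)^{1·2·5}·(-1)^2·(-1)^1 = -1.
v=5: a=5^8·(≡2), b=5^4·(≡3) mod 5; (2|5)=-1, (3|5)=-1; (−1)^{8·4·2}·(-1)^4·(-1)^8 = +1.
v=17: a=17^3·(≡4), b=17^4·(≡10) mod 17; (4|17)=+1, (10|17)=-1; (−1)^{3·4·8}·(+1)^4·(-1)^3 = -1.
v=3: a=3^-2·(≡2), b=3^3·(≡2) mod 3; (2|3)=-1, (2|3)=-1; (−1)^{-2·3·1}·(-1)^3·(-1)^-2 = -1.
v=∞: -140998 < 0 and 1482 > 0  ⇒  (a,b)_∞ = +1.
v=19: a=19^2·(≡17), b=19^3·(≡10) mod 19; (17|19)=+1, (10|19)=-1; (−1)^{2·3·9}·(+1)^3·(-1)^2 = +1.
(-140998, 1482 / ℚ) ramifies at {3, 11, 17, 29}: a division algebra.

[3, 11, 17, 29]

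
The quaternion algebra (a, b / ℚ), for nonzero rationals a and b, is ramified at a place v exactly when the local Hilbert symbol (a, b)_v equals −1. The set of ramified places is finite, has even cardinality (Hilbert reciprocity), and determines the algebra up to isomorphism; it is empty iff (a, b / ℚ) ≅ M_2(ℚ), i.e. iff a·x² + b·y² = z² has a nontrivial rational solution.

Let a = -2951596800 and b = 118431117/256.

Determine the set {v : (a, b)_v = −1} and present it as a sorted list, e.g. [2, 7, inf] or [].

[3, 19, 29, 37]

(a, b) ≡ (-51243, 5957) mod (ℚ^×)²; places V = {2, 3, 5, 7, 19, 23, 29, 31, 37, 47, ∞}.
(a,b)_37: α=0, u≡19; β=1, v≡22 (mod 37); (19|37)=-1, (22|37)=-1; sign (−1)^0·-1^1·-1^0 = -1.
(a,b)_2: α=8, β=-8; u≡5, v≡5 (mod 8); ε(u)ε(v)=0·0, αω(v)=8·1, βω(u)=-8·1; sum ≡ 0  ⇒  +1.
(a,b)_29: α=1, u≡12; β=0, v≡8 (mod 29); (12|29)=-1, (8|29)=-1; sign (−1)^0·-1^0·-1^1 = -1.
(a,b)_19: α=1, u≡11; β=0, v≡12 (mod 19); (11|19)=+1, (12|19)=-1; sign (−1)^0·+1^0·-1^1 = -1.
(a,b)_31: α=1, u≡11; β=0, v≡14 (mod 31); (11|31)=-1, (14|31)=+1; sign (−1)^0·-1^0·+1^1 = +1.
(a,b)_3: α=3, u≡1; β=2, v≡2 (mod 3); (1|3)=+1, (2|3)=-1; sign (−1)^0·+1^2·-1^3 = -1.
(a,b)_5: α=2, u≡3; β=0, v≡2 (mod 5); (3|5)=-1, (2|5)=-1; sign (−1)^0·-1^0·-1^2 = +1.
(a,b)_7: α=0, u≡2; β=1, v≡1 (mod 7); (2|7)=+1, (1|7)=+1; sign (−1)^0·+1^1·+1^0 = +1.
(a,b)_23: α=0, u≡8; β=1, v≡18 (mod 23); (8|23)=+1, (18|23)=+1; sign (−1)^0·+1^1·+1^0 = +1.
(a,b)_∞: sgn(-51243)=−, sgn(5957)=+, so +1.
(a,b)_47: α=0, u≡4; β=2, v≡15 (mod 47); (4|47)=+1, (15|47)=-1; sign (−1)^0·+1^2·-1^0 = +1.
Ram(-51243, 5957) = {3, 19, 29, 37}; no ℚ_3-point on the conic.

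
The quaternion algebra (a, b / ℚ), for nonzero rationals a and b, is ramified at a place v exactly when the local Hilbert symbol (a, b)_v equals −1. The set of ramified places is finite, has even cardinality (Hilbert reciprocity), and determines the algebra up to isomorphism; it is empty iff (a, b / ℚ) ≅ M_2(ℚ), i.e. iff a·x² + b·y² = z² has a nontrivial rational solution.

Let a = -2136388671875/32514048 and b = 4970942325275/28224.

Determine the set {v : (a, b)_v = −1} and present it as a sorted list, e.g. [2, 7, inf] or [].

Mod squares: a ≡ -7990, b ≡ 1739. Check v ∈ {∞, 2, 3, 5, 7, 17, 37, 47}.
v=3: a=3^-4·(≡2), b=3^-2·(≡2) mod 3; (2|3)=-1, (2|3)=-1; (−1)^{-4·-2·1}·(-1)^-2·(-1)^-4 = +1.
v=2: v_2(a)=-13, v_2(b)=-6; units ≡ 5, 3 (mod 8); ε·ε+αω+βω = 0·1+-13·1+-6·1 ≡ 1  ⇒  (a,b)_2 = -1.
v=∞: -7990 < 0 and 1739 > 0  ⇒  (a,b)_∞ = +1.
v=17: a=17^1·(≡7), b=17^4·(≡5) mod 17; (7|17)=-1, (5|17)=-1; (−1)^{1·4·8}·(-1)^4·(-1)^1 = -1.
v=7: a=7^-2·(≡4), b=7^-2·(≡5) mod 7; (4|7)=+1, (5|7)=-1; (−1)^{-2·-2·3}·(+1)^-2·(-1)^-2 = +1.
v=37: a=37^2·(≡8), b=37^3·(≡26) mod 37; (8|37)=-1, (26|37)=+1; (−1)^{2·3·18}·(-1)^3·(+1)^2 = -1.
v=5: a=5^9·(≡3), b=5^2·(≡4) mod 5; (3|5)=-1, (4|5)=+1; (−1)^{9·2·2}·(-1)^2·(+1)^9 = +1.
v=47: a=47^1·(≡36), b=47^1·(≡16) mod 47; (36|47)=+1, (16|47)=+1; (−1)^{1·1·23}·(+1)^1·(+1)^1 = -1.
(-7990, 1739 / ℚ) ramifies at {2, 17, 37, 47}: a division algebra.

[2, 17, 37, 47]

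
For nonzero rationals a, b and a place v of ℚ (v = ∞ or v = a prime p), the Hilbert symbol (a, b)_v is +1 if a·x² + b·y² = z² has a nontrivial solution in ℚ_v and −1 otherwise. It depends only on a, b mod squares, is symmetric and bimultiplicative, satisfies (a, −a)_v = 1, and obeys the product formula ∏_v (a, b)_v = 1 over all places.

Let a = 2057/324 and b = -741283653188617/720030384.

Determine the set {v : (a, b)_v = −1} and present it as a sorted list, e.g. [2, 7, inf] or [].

[7, 23]

(a, b) ≡ (17, -52003) mod (ℚ^×)²; places V = {2, 3, 7, 11, 17, 19, 23, ∞}.
(a,b)_17: α=1, u≡2; β=3, v≡1 (mod 17); (2|17)=+1, (1|17)=+1; sign (−1)^0·+1^3·+1^1 = +1.
(a,b)_11: α=2, u≡10; β=6, v≡4 (mod 11); (10|11)=-1, (4|11)=+1; sign (−1)^0·-1^6·+1^2 = +1.
(a,b)_19: α=0, u≡5; β=-3, v≡12 (mod 19); (5|19)=+1, (12|19)=-1; sign (−1)^0·+1^-3·-1^0 = +1.
(a,b)_3: α=-4, u≡2; β=-8, v≡2 (mod 3); (2|3)=-1, (2|3)=-1; sign (−1)^0·-1^-8·-1^-4 = +1.
(a,b)_2: α=-2, β=-4; u≡1, v≡5 (mod 8); ε(u)ε(v)=0·0, αω(v)=-2·1, βω(u)=-4·0; sum ≡ 0  ⇒  +1.
(a,b)_7: α=0, u≡3; β=1, v≡5 (mod 7); (3|7)=-1, (5|7)=-1; sign (−1)^0·-1^1·-1^0 = -1.
(a,b)_23: α=0, u≡5; β=3, v≡18 (mod 23); (5|23)=-1, (18|23)=+1; sign (−1)^0·-1^3·+1^0 = -1.
(a,b)_∞: sgn(17)=+, sgn(-52003)=−, so +1.
|Ram(17, -52003)| = 2, even; anisotropic at {7, 23}.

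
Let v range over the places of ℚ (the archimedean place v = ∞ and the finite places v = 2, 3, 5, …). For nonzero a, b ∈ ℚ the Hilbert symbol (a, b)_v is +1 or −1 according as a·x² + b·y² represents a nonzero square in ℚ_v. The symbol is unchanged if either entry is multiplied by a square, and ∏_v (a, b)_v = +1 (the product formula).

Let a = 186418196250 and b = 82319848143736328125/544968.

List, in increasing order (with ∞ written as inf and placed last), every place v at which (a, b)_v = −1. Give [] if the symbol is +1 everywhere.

[3, 17]

(a, b) ≡ (14586, 170) mod (ℚ^×)²; places V = {2, 3, 5, 7, 11, 13, 17, 29, ∞}.
(a,b)_2: α=1, β=-3; u≡5, v≡5 (mod 8); ε(u)ε(v)=0·0, αω(v)=1·1, βω(u)=-3·1; sum ≡ 0  ⇒  +1.
(a,b)_5: α=4, u≡4; β=9, v≡1 (mod 5); (4|5)=+1, (1|5)=+1; sign (−1)^0·+1^9·+1^4 = +1.
(a,b)_11: α=3, u≡7; β=6, v≡5 (mod 11); (7|11)=-1, (5|11)=+1; sign (−1)^0·-1^6·+1^3 = +1.
(a,b)_7: α=0, u≡6; β=2, v≡1 (mod 7); (6|7)=-1, (1|7)=+1; sign (−1)^0·-1^2·+1^0 = +1.
(a,b)_3: α=1, u≡2; β=-4, v≡2 (mod 3); (2|3)=-1, (2|3)=-1; sign (−1)^0·-1^-4·-1^1 = -1.
(a,b)_∞: sgn(14586)=+, sgn(170)=+, so +1.
(a,b)_29: α=0, u≡23; β=-2, v≡5 (mod 29); (23|29)=+1, (5|29)=+1; sign (−1)^0·+1^-2·+1^0 = +1.
(a,b)_17: α=1, u≡13; β=1, v≡5 (mod 17); (13|17)=+1, (5|17)=-1; sign (−1)^0·+1^1·-1^1 = -1.
(a,b)_13: α=3, u≡3; β=4, v≡1 (mod 13); (3|13)=+1, (1|13)=+1; sign (−1)^0·+1^4·+1^3 = +1.
|Ram(14586, 170)| = 2, even; anisotropic at {3, 17}.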